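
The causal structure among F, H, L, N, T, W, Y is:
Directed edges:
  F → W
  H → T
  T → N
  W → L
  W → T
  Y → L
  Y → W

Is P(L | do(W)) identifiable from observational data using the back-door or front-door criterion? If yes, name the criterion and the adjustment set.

P(L|do(W)): backdoor, adjust for {Y}.

desc(W)\{W}={L,N,T}; candidates ⊆ {F,H,Y}.
size 0: {}; under {} W still reaches {F,L,Y} ∋ L.
{Y}: W⊥L given {Y} in G with W→· removed — back-door holds.
P(L|do(W)) = Σ_{Y} P(L|W,Y)·P(Y).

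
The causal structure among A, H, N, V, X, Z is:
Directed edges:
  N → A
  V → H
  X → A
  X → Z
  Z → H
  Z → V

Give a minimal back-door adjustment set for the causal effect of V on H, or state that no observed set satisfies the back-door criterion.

desc(V)\{V}={H}; candidates ⊆ {A,N,X,Z}.
size 0: {}; under {} V still reaches {A,H,X,Z} ∋ H.
{Z}: V⊥H given {Z} in G with V→· removed — back-door holds.

V→H: minimal back-door set {Z}.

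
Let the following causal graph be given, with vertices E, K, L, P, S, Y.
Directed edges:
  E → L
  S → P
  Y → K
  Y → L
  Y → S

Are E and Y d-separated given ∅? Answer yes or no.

Bayes-Ball from E | ∅ reaches {L}.
Y ∉ reach(E|∅) ⇒ E ⊥ Y | ∅.

Yes — E ⊥ Y | ∅.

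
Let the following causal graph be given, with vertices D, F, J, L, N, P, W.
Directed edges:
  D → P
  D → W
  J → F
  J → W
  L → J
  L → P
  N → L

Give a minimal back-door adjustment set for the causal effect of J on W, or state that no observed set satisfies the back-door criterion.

J→W: minimal back-door set ∅.

desc(J)\{J}={F,W}; candidates ⊆ {D,L,N,P}.
∅: J⊥W given ∅ in G with J→· removed — back-door holds.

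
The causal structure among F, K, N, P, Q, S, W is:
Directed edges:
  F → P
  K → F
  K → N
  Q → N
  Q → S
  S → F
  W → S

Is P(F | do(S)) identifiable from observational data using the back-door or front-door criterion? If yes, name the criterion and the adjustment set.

P(F|do(S)): backdoor, adjust for ∅.

desc(S)\{S}={F,P}; candidates ⊆ {K,N,Q,W}.
∅: S⊥F given ∅ in G with S→· removed — back-door holds.
P(F|do(S)) = P(F|S) — no adjustment needed.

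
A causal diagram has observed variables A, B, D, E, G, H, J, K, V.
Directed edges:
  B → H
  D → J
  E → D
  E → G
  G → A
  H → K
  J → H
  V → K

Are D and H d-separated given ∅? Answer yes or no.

Bayes-Ball from D | ∅ reaches {A,E,G,H,J,K}.
H ∈ reach(D|∅) ⇒ D ⊥̸ H | ∅.

No — D and H are d-connected given ∅.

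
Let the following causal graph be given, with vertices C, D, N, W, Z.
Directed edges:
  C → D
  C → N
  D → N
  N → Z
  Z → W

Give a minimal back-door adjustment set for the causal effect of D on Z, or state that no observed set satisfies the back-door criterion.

desc(D)\{D}={N,W,Z}; candidates ⊆ {C}.
size 0: {}; under {} D still reaches {C,N,W,Z} ∋ Z.
{C}: D⊥Z given {C} in G with D→· removed — back-door holds.

D→Z: minimal back-door set {C}.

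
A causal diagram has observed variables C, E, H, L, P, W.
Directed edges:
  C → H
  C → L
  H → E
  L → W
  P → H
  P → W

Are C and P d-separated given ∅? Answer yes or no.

Bayes-Ball from C | ∅ reaches {E,H,L,W}.
P ∉ reach(C|∅) ⇒ C ⊥ P | ∅.

Yes — C ⊥ P | ∅.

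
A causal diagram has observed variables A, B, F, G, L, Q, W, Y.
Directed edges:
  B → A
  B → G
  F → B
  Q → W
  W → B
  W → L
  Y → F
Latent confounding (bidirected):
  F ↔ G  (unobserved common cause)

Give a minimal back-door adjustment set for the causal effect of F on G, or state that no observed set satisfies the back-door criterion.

F→G: no observed back-door set.

desc(F)\{F}={A,B,G}; candidates ⊆ {L,Q,W,Y}.
F↔G: latent back-door arc(s) into F.
size 0: {}; under {} F still reaches {G,Y} ∋ G.
size 1: {L}, {Q}, {W} …(+1); under {L} F still reaches {G,Y} ∋ G.
size 2: {L,Q}, {L,W}, {L,Y} …(+3); under {L,Q} F still reaches {G,Y} ∋ G.
F↔G cannot be blocked by any observed set — no back-door set.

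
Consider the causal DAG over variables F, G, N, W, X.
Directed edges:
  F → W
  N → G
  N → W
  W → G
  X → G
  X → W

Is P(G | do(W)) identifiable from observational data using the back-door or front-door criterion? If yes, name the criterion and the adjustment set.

desc(W)\{W}={G}; candidates ⊆ {F,N,X}.
size 0: {}; under {} W still reaches {F,G,N,X} ∋ G.
size 1: {F}, {N}, {X}; under {F} W still reaches {G,N,X} ∋ G.
{N,X}: W⊥G given {N,X} in G with W→· removed — back-door holds.
P(G|do(W)) = Σ_{N,X} P(G|W,N,X)·P(N,X).

P(G|do(W)): backdoor, adjust for {N, X}.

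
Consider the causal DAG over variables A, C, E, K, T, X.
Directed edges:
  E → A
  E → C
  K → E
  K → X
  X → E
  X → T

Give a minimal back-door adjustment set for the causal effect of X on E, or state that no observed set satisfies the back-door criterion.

desc(X)\{X}={A,C,E,T}; candidates ⊆ {K}.
size 0: {}; under {} X still reaches {A,C,E,K} ∋ E.
{K}: X⊥E given {K} in G with X→· removed — back-door holds.

X→E: minimal back-door set {K}.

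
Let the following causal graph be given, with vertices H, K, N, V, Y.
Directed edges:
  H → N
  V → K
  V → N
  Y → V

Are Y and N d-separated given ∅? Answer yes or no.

Bayes-Ball from Y | ∅ reaches {K,N,V}.
N ∈ reach(Y|∅) ⇒ Y ⊥̸ N | ∅.

No — Y and N are d-connected given ∅.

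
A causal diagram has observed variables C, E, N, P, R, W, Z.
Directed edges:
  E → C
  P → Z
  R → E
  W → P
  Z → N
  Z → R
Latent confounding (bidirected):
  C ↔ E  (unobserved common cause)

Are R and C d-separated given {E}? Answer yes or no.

Bayes-Ball from R | {E} reaches {C,N,P,W,Z}.
C ∈ reach(R|{E}) ⇒ R ⊥̸ C | {E}.

No — R and C are d-connected given {E}.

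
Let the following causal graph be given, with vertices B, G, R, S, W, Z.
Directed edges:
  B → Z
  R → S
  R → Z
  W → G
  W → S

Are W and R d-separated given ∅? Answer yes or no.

Bayes-Ball from W | ∅ reaches {G,S}.
R ∉ reach(W|∅) ⇒ W ⊥ R | ∅.

Yes — W ⊥ R | ∅.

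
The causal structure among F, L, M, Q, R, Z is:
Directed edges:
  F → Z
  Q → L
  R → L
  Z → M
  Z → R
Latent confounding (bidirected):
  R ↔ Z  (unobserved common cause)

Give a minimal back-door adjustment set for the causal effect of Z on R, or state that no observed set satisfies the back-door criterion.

desc(Z)\{Z}={L,M,R}; candidates ⊆ {F,Q}.
Z↔R: latent back-door arc(s) into Z.
size 0: {}; under {} Z still reaches {F,L,R} ∋ R.
size 1: {F}, {Q}; under {F} Z still reaches {L,R} ∋ R.
size 2: {F,Q}; under {F,Q} Z still reaches {L,R} ∋ R.
Z↔R cannot be blocked by any observed set — no back-door set.

Z→R: no observed back-door set.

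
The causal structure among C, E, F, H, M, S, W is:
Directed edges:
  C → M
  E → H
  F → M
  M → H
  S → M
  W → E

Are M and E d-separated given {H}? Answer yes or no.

Bayes-Ball from M | {H} reaches {C,E,F,S,W}.
E ∈ reach(M|{H}) ⇒ M ⊥̸ E | {H}.

No — M and E are d-connected given {H}.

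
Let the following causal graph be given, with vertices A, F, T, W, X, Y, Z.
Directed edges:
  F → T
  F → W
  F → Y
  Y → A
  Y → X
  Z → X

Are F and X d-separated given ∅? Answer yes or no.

No — F and X are d-connected given ∅.

Bayes-Ball from F | ∅ reaches {A,T,W,X,Y}.
X ∈ reach(F|∅) ⇒ F ⊥̸ X | ∅.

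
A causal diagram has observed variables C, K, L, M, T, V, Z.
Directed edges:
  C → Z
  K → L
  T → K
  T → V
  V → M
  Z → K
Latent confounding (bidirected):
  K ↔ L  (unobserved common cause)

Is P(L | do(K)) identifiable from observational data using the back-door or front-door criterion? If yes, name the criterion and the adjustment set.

desc(K)\{K}={L}; candidates ⊆ {C,M,T,V,Z}.
K↔L: latent back-door arc(s) into K.
size 0: {}; under {} K still reaches {C,L,M,T,V,Z} ∋ L.
size 1: {C}, {M}, {T} …(+2); under {C} K still reaches {L,M,T,V,Z} ∋ L.
size 2: {C,M}, {C,T}, {C,V} …(+7); under {C,M} K still reaches {L,T,V,Z} ∋ L.
K↔L cannot be blocked by any observed set — no back-door set.
No mediator lies on a directed K→…→L path.
Neither criterion identifies P(L|do(K)) in this graph.

P(L|do(K)): not identifiable (no BD/FD set).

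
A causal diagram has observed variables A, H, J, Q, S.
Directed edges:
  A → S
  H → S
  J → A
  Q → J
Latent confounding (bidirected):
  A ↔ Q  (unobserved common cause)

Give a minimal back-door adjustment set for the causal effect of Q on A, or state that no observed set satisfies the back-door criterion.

desc(Q)\{Q}={A,J,S}; candidates ⊆ {H}.
Q↔A: latent back-door arc(s) into Q.
size 0: {}; under {} Q still reaches {A,S} ∋ A.
size 1: {H}; under {H} Q still reaches {A,S} ∋ A.
Q↔A cannot be blocked by any observed set — no back-door set.

Q→A: no observed back-door set.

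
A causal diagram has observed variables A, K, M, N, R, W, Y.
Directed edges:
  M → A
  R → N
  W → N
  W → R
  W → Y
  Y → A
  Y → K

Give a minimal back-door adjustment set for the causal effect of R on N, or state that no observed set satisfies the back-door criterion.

desc(R)\{R}={N}; candidates ⊆ {A,K,M,W,Y}.
size 0: {}; under {} R still reaches {A,K,N,W,Y} ∋ N.
{W}: R⊥N given {W} in G with R→· removed — back-door holds.

R→N: minimal back-door set {W}.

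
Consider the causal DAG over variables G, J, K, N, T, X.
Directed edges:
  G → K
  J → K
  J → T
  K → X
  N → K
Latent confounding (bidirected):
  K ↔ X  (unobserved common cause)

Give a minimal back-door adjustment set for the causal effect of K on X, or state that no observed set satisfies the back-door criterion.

K→X: no observed back-door set.

desc(K)\{K}={X}; candidates ⊆ {G,J,N,T}.
K↔X: latent back-door arc(s) into K.
size 0: {}; under {} K still reaches {G,J,N,T,X} ∋ X.
size 1: {G}, {J}, {N} …(+1); under {G} K still reaches {J,N,T,X} ∋ X.
size 2: {G,J}, {G,N}, {G,T} …(+3); under {G,J} K still reaches {N,X} ∋ X.
K↔X cannot be blocked by any observed set — no back-door set.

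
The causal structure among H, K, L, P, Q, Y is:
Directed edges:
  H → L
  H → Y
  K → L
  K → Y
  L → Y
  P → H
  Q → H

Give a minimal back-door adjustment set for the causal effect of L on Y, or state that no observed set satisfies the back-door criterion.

L→Y: minimal back-door set {H, K}.

desc(L)\{L}={Y}; candidates ⊆ {H,K,P,Q}.
size 0: {}; under {} L still reaches {H,K,P,Q,Y} ∋ Y.
size 1: {H}, {K}, {P} …(+1); under {H} L still reaches {K,Y} ∋ Y.
{H,K}: L⊥Y given {H,K} in G with L→· removed — back-door holds.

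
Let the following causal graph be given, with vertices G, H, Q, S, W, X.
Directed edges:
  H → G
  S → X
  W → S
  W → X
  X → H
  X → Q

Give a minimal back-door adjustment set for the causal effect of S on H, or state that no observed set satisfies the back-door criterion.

desc(S)\{S}={G,H,Q,X}; candidates ⊆ {W}.
size 0: {}; under {} S still reaches {G,H,Q,W,X} ∋ H.
{W}: S⊥H given {W} in G with S→· removed — back-door holds.

S→H: minimal back-door set {W}.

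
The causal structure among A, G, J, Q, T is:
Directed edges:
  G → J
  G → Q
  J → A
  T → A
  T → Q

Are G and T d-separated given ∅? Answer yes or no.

Bayes-Ball from G | ∅ reaches {A,J,Q}.
T ∉ reach(G|∅) ⇒ G ⊥ T | ∅.

Yes — G ⊥ T | ∅.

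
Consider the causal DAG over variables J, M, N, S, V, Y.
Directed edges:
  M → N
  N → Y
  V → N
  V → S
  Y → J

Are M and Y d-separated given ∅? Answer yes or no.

No — M and Y are d-connected given ∅.

Bayes-Ball from M | ∅ reaches {J,N,Y}.
Y ∈ reach(M|∅) ⇒ M ⊥̸ Y | ∅.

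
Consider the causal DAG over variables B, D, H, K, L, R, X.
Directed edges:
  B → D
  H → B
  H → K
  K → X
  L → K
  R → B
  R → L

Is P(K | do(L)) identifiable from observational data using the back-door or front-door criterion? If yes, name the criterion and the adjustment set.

desc(L)\{L}={K,X}; candidates ⊆ {B,D,H,R}.
∅: L⊥K given ∅ in G with L→· removed — back-door holds.
P(K|do(L)) = P(K|L) — no adjustment needed.

P(K|do(L)): backdoor, adjust for ∅.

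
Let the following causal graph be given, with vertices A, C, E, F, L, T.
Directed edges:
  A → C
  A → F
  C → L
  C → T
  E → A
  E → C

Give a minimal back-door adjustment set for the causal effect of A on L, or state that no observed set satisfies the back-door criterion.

desc(A)\{A}={C,F,L,T}; candidates ⊆ {E}.
size 0: {}; under {} A still reaches {C,E,L,T} ∋ L.
{E}: A⊥L given {E} in G with A→· removed — back-door holds.

A→L: minimal back-door set {E}.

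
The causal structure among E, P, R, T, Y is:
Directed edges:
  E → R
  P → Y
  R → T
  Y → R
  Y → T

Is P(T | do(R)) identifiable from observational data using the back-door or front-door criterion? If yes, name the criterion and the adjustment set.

P(T|do(R)): backdoor, adjust for {Y}.

desc(R)\{R}={T}; candidates ⊆ {E,P,Y}.
size 0: {}; under {} R still reaches {E,P,T,Y} ∋ T.
{Y}: R⊥T given {Y} in G with R→· removed — back-door holds.
P(T|do(R)) = Σ_{Y} P(T|R,Y)·P(Y).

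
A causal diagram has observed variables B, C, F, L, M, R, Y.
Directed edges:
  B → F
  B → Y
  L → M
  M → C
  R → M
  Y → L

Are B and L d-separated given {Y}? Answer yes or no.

Bayes-Ball from B | {Y} reaches {F}.
L ∉ reach(B|{Y}) ⇒ B ⊥ L | {Y}.

Yes — B ⊥ L | {Y}.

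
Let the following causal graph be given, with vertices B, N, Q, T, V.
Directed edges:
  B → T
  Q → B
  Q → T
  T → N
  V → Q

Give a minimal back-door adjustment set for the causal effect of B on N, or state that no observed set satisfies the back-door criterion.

B→N: minimal back-door set {Q}.

desc(B)\{B}={N,T}; candidates ⊆ {Q,V}.
size 0: {}; under {} B still reaches {N,Q,T,V} ∋ N.
{Q}: B⊥N given {Q} in G with B→· removed — back-door holds.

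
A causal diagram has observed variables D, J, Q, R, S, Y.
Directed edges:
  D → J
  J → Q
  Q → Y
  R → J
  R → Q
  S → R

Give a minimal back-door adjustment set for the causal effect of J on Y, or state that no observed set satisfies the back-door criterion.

desc(J)\{J}={Q,Y}; candidates ⊆ {D,R,S}.
size 0: {}; under {} J still reaches {D,Q,R,S,Y} ∋ Y.
{R}: J⊥Y given {R} in G with J→· removed — back-door holds.

J→Y: minimal back-door set {R}.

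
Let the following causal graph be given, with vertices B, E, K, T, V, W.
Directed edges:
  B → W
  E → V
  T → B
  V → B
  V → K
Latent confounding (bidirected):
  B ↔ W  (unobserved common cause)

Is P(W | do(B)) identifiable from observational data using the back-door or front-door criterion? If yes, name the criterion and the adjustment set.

desc(B)\{B}={W}; candidates ⊆ {E,K,T,V}.
B↔W: latent back-door arc(s) into B.
size 0: {}; under {} B still reaches {E,K,T,V,W} ∋ W.
size 1: {E}, {K}, {T} …(+1); under {E} B still reaches {K,T,V,W} ∋ W.
size 2: {E,K}, {E,T}, {E,V} …(+3); under {E,K} B still reaches {T,V,W} ∋ W.
B↔W cannot be blocked by any observed set — no back-door set.
No mediator lies on a directed B→…→W path.
Neither criterion identifies P(W|do(B)) in this graph.

P(W|do(B)): not identifiable (no BD/FD set).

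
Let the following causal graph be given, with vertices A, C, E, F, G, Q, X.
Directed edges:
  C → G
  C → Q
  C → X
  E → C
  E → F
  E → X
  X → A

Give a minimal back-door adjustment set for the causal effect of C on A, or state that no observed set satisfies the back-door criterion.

desc(C)\{C}={A,G,Q,X}; candidates ⊆ {E,F}.
size 0: {}; under {} C still reaches {A,E,F,X} ∋ A.
{E}: C⊥A given {E} in G with C→· removed — back-door holds.

C→A: minimal back-door set {E}.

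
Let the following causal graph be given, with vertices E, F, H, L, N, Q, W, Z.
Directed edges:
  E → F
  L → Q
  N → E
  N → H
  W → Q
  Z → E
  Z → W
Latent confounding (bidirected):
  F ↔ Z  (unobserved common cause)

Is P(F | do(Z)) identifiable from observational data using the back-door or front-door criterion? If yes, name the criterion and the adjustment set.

P(F|do(Z)): frontdoor, adjust for {E}.

desc(Z)\{Z}={E,F,Q,W}; candidates ⊆ {H,L,N}.
Z↔F: latent back-door arc(s) into Z.
size 0: {}; under {} Z still reaches {F} ∋ F.
size 1: {H}, {L}, {N}; under {H} Z still reaches {F} ∋ F.
size 2: {H,L}, {H,N}, {L,N}; under {H,L} Z still reaches {F} ∋ F.
Z↔F cannot be blocked by any observed set — no back-door set.
{E}: (i) intercepts every directed Z→F path; (ii) no back-door Z→{E}; (iii) {Z} blocks every back-door {E}→F. Front-door holds.
P(F|do(Z)) = Σ_{E} P(E|Z) Σ_{Z'} P(F|E,Z')P(Z').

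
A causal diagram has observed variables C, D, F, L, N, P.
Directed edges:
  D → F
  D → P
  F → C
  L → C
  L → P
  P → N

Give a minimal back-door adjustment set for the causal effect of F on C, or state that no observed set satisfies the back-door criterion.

desc(F)\{F}={C}; candidates ⊆ {D,L,N,P}.
∅: F⊥C given ∅ in G with F→· removed — back-door holds.

F→C: minimal back-door set ∅.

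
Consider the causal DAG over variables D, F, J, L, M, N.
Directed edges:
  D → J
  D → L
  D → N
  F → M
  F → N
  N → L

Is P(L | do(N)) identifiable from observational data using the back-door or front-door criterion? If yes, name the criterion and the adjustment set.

desc(N)\{N}={L}; candidates ⊆ {D,F,J,M}.
size 0: {}; under {} N still reaches {D,F,J,L,M} ∋ L.
{D}: N⊥L given {D} in G with N→· removed — back-door holds.
P(L|do(N)) = Σ_{D} P(L|N,D)·P(D).

P(L|do(N)): backdoor, adjust for {D}.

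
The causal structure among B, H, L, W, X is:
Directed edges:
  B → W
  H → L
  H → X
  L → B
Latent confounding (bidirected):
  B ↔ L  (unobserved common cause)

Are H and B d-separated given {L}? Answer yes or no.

Bayes-Ball from H | {L} reaches {B,W,X}.
B ∈ reach(H|{L}) ⇒ H ⊥̸ B | {L}.

No — H and B are d-connected given {L}.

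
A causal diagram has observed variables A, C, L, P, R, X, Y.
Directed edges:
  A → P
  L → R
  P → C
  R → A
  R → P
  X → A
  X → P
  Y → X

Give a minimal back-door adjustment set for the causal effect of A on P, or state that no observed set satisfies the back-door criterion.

desc(A)\{A}={C,P}; candidates ⊆ {L,R,X,Y}.
size 0: {}; under {} A still reaches {C,L,P,R,X,Y} ∋ P.
size 1: {L}, {R}, {X} …(+1); under {L} A still reaches {C,P,R,X,Y} ∋ P.
{R,X}: A⊥P given {R,X} in G with A→· removed — back-door holds.

A→P: minimal back-door set {R, X}.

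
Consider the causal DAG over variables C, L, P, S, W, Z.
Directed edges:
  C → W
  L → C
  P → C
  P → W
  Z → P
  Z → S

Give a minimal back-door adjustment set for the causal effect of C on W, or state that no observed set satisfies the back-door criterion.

desc(C)\{C}={W}; candidates ⊆ {L,P,S,Z}.
size 0: {}; under {} C still reaches {L,P,S,W,Z} ∋ W.
{P}: C⊥W given {P} in G with C→· removed — back-door holds.

C→W: minimal back-door set {P}.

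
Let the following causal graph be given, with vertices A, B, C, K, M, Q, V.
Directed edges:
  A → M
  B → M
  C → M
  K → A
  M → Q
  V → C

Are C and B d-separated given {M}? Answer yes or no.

Bayes-Ball from C | {M} reaches {A,B,K,V}.
B ∈ reach(C|{M}) ⇒ C ⊥̸ B | {M}.

No — C and B are d-connected given {M}.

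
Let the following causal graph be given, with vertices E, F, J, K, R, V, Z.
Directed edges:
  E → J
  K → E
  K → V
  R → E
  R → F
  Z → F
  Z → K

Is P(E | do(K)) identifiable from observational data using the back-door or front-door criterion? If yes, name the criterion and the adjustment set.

desc(K)\{K}={E,J,V}; candidates ⊆ {F,R,Z}.
∅: K⊥E given ∅ in G with K→· removed — back-door holds.
P(E|do(K)) = P(E|K) — no adjustment needed.

P(E|do(K)): backdoor, adjust for ∅.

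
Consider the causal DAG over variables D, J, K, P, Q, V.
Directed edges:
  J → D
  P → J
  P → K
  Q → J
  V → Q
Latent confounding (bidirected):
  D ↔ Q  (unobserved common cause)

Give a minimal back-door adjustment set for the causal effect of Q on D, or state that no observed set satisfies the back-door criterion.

desc(Q)\{Q}={D,J}; candidates ⊆ {K,P,V}.
Q↔D: latent back-door arc(s) into Q.
size 0: {}; under {} Q still reaches {D,V} ∋ D.
size 1: {K}, {P}, {V}; under {K} Q still reaches {D,V} ∋ D.
size 2: {K,P}, {K,V}, {P,V}; under {K,P} Q still reaches {D,V} ∋ D.
Q↔D cannot be blocked by any observed set — no back-door set.

Q→D: no observed back-door set.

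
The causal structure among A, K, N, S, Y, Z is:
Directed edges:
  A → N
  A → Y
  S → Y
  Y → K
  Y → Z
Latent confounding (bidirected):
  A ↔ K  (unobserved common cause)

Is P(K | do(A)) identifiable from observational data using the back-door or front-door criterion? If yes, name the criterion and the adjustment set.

P(K|do(A)): frontdoor, adjust for {Y}.

desc(A)\{A}={K,N,Y,Z}; candidates ⊆ {S}.
A↔K: latent back-door arc(s) into A.
size 0: {}; under {} A still reaches {K} ∋ K.
size 1: {S}; under {S} A still reaches {K} ∋ K.
A↔K cannot be blocked by any observed set — no back-door set.
{Y}: (i) intercepts every directed A→K path; (ii) no back-door A→{Y}; (iii) {A} blocks every back-door {Y}→K. Front-door holds.
P(K|do(A)) = Σ_{Y} P(Y|A) Σ_{A'} P(K|Y,A')P(A').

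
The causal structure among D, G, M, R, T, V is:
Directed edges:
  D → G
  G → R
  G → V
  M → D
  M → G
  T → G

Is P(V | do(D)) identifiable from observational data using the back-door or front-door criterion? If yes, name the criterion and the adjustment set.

desc(D)\{D}={G,R,V}; candidates ⊆ {M,T}.
size 0: {}; under {} D still reaches {G,M,R,V} ∋ V.
{M}: D⊥V given {M} in G with D→· removed — back-door holds.
P(V|do(D)) = Σ_{M} P(V|D,M)·P(M).

P(V|do(D)): backdoor, adjust for {M}.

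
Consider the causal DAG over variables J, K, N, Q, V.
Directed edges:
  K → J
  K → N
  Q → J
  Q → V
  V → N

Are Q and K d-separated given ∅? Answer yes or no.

Yes — Q ⊥ K | ∅.

Bayes-Ball from Q | ∅ reaches {J,N,V}.
K ∉ reach(Q|∅) ⇒ Q ⊥ K | ∅.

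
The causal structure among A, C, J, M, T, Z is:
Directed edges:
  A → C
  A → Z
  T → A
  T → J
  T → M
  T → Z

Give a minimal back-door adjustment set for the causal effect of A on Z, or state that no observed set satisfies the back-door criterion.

desc(A)\{A}={C,Z}; candidates ⊆ {J,M,T}.
size 0: {}; under {} A still reaches {J,M,T,Z} ∋ Z.
{T}: A⊥Z given {T} in G with A→· removed — back-door holds.

A→Z: minimal back-door set {T}.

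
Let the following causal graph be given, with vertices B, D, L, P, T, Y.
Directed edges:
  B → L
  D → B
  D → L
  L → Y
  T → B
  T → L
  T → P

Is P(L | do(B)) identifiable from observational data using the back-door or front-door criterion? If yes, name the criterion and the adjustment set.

desc(B)\{B}={L,Y}; candidates ⊆ {D,P,T}.
size 0: {}; under {} B still reaches {D,L,P,T,Y} ∋ L.
size 1: {D}, {P}, {T}; under {D} B still reaches {L,P,T,Y} ∋ L.
{D,T}: B⊥L given {D,T} in G with B→· removed — back-door holds.
P(L|do(B)) = Σ_{D,T} P(L|B,D,T)·P(D,T).

P(L|do(B)): backdoor, adjust for {D, T}.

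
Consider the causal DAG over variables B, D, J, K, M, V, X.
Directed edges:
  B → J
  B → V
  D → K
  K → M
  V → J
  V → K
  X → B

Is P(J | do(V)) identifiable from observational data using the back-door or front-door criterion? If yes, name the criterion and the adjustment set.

desc(V)\{V}={J,K,M}; candidates ⊆ {B,D,X}.
size 0: {}; under {} V still reaches {B,J,X} ∋ J.
{B}: V⊥J given {B} in G with V→· removed — back-door holds.
P(J|do(V)) = Σ_{B} P(J|V,B)·P(B).

P(J|do(V)): backdoor, adjust for {B}.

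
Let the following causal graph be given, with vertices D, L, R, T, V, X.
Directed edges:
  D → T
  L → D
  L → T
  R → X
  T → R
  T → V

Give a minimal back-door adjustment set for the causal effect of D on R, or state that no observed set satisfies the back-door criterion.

desc(D)\{D}={R,T,V,X}; candidates ⊆ {L}.
size 0: {}; under {} D still reaches {L,R,T,V,X} ∋ R.
{L}: D⊥R given {L} in G with D→· removed — back-door holds.

D→R: minimal back-door set {L}.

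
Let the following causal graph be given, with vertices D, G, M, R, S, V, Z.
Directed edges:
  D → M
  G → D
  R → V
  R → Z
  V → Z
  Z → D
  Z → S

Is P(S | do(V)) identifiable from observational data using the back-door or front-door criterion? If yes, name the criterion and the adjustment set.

desc(V)\{V}={D,M,S,Z}; candidates ⊆ {G,R}.
size 0: {}; under {} V still reaches {D,M,R,S,Z} ∋ S.
{R}: V⊥S given {R} in G with V→· removed — back-door holds.
P(S|do(V)) = Σ_{R} P(S|V,R)·P(R).

P(S|do(V)): backdoor, adjust for {R}.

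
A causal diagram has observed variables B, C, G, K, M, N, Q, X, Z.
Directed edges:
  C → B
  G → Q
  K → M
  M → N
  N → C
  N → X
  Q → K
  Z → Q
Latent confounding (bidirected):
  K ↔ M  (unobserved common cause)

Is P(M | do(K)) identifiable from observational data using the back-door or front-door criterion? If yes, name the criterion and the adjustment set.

P(M|do(K)): not identifiable (no BD/FD set).

desc(K)\{K}={B,C,M,N,X}; candidates ⊆ {G,Q,Z}.
K↔M: latent back-door arc(s) into K.
size 0: {}; under {} K still reaches {B,C,G,M,N,Q,X,Z} ∋ M.
size 1: {G}, {Q}, {Z}; under {G} K still reaches {B,C,M,N,Q,X,Z} ∋ M.
size 2: {G,Q}, {G,Z}, {Q,Z}; under {G,Q} K still reaches {B,C,M,N,X} ∋ M.
K↔M cannot be blocked by any observed set — no back-door set.
No mediator lies on a directed K→…→M path.
Neither criterion identifies P(M|do(K)) in this graph.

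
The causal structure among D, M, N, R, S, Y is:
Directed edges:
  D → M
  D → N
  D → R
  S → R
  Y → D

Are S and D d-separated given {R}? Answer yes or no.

Bayes-Ball from S | {R} reaches {D,M,N,Y}.
D ∈ reach(S|{R}) ⇒ S ⊥̸ D | {R}.

No — S and D are d-connected given {R}.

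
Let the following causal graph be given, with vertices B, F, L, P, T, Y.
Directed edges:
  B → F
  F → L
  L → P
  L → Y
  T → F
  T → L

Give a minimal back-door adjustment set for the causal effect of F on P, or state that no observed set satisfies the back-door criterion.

desc(F)\{F}={L,P,Y}; candidates ⊆ {B,T}.
size 0: {}; under {} F still reaches {B,L,P,T,Y} ∋ P.
{T}: F⊥P given {T} in G with F→· removed — back-door holds.

F→P: minimal back-door set {T}.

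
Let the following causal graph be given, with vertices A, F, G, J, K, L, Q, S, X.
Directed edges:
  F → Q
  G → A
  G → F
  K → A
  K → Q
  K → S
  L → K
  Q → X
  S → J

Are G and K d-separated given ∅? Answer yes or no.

Bayes-Ball from G | ∅ reaches {A,F,Q,X}.
K ∉ reach(G|∅) ⇒ G ⊥ K | ∅.

Yes — G ⊥ K | ∅.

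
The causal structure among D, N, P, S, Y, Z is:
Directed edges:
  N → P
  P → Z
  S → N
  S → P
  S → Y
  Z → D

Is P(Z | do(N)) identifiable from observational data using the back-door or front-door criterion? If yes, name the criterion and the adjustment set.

P(Z|do(N)): backdoor, adjust for {S}.

desc(N)\{N}={D,P,Z}; candidates ⊆ {S,Y}.
size 0: {}; under {} N still reaches {D,P,S,Y,Z} ∋ Z.
{S}: N⊥Z given {S} in G with N→· removed — back-door holds.
P(Z|do(N)) = Σ_{S} P(Z|N,S)·P(S).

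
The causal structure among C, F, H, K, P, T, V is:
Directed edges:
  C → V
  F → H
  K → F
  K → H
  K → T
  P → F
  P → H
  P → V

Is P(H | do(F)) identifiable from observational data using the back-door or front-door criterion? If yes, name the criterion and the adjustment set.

P(H|do(F)): backdoor, adjust for {K, P}.

desc(F)\{F}={H}; candidates ⊆ {C,K,P,T,V}.
size 0: {}; under {} F still reaches {H,K,P,T,V} ∋ H.
size 1: {C}, {K}, {P} …(+2); under {C} F still reaches {H,K,P,T,V} ∋ H.
{K,P}: F⊥H given {K,P} in G with F→· removed — back-door holds.
P(H|do(F)) = Σ_{K,P} P(H|F,K,P)·P(K,P).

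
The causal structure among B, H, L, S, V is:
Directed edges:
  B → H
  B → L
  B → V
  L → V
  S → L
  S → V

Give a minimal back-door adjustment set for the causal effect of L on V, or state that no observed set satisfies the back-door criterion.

desc(L)\{L}={V}; candidates ⊆ {B,H,S}.
size 0: {}; under {} L still reaches {B,H,S,V} ∋ V.
size 1: {B}, {H}, {S}; under {B} L still reaches {S,V} ∋ V.
{B,S}: L⊥V given {B,S} in G with L→· removed — back-door holds.

L→V: minimal back-door set {B, S}.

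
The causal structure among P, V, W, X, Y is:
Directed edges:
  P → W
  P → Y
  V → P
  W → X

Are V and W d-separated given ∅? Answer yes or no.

No — V and W are d-connected given ∅.

Bayes-Ball from V | ∅ reaches {P,W,X,Y}.
W ∈ reach(V|∅) ⇒ V ⊥̸ W | ∅.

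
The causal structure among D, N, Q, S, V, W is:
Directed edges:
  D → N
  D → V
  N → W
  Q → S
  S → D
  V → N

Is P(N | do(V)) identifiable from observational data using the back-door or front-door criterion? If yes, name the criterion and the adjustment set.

P(N|do(V)): backdoor, adjust for {D}.

desc(V)\{V}={N,W}; candidates ⊆ {D,Q,S}.
size 0: {}; under {} V still reaches {D,N,Q,S,W} ∋ N.
{D}: V⊥N given {D} in G with V→· removed — back-door holds.
P(N|do(V)) = Σ_{D} P(N|V,D)·P(D).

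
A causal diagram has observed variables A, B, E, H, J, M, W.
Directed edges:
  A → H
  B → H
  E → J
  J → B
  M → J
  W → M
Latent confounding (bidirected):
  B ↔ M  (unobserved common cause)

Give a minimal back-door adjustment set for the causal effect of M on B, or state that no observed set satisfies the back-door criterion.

M→B: no observed back-door set.

desc(M)\{M}={B,H,J}; candidates ⊆ {A,E,W}.
M↔B: latent back-door arc(s) into M.
size 0: {}; under {} M still reaches {B,H,W} ∋ B.
size 1: {A}, {E}, {W}; under {A} M still reaches {B,H,W} ∋ B.
size 2: {A,E}, {A,W}, {E,W}; under {A,E} M still reaches {B,H,W} ∋ B.
M↔B cannot be blocked by any observed set — no back-door set.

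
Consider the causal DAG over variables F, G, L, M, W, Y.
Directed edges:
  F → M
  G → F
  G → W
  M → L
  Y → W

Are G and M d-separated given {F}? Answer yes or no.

Yes — G ⊥ M | {F}.

Bayes-Ball from G | {F} reaches {W}.
M ∉ reach(G|{F}) ⇒ G ⊥ M | {F}.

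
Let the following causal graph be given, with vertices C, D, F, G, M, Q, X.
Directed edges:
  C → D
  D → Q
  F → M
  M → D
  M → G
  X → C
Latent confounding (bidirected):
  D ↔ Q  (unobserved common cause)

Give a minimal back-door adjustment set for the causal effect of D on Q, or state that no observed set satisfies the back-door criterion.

D→Q: no observed back-door set.

desc(D)\{D}={Q}; candidates ⊆ {C,F,G,M,X}.
D↔Q: latent back-door arc(s) into D.
size 0: {}; under {} D still reaches {C,F,G,M,Q,X} ∋ Q.
size 1: {C}, {F}, {G} …(+2); under {C} D still reaches {F,G,M,Q} ∋ Q.
size 2: {C,F}, {C,G}, {C,M} …(+7); under {C,F} D still reaches {G,M,Q} ∋ Q.
D↔Q cannot be blocked by any observed set — no back-door set.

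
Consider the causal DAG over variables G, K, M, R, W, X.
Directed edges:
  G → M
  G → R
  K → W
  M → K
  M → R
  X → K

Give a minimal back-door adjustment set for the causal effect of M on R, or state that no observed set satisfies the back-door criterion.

M→R: minimal back-door set {G}.

desc(M)\{M}={K,R,W}; candidates ⊆ {G,X}.
size 0: {}; under {} M still reaches {G,R} ∋ R.
{G}: M⊥R given {G} in G with M→· removed — back-door holds.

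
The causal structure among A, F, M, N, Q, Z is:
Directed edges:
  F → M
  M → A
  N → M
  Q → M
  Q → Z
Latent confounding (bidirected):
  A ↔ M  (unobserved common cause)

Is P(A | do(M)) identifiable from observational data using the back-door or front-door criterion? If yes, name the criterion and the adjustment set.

desc(M)\{M}={A}; candidates ⊆ {F,N,Q,Z}.
M↔A: latent back-door arc(s) into M.
size 0: {}; under {} M still reaches {A,F,N,Q,Z} ∋ A.
size 1: {F}, {N}, {Q} …(+1); under {F} M still reaches {A,N,Q,Z} ∋ A.
size 2: {F,N}, {F,Q}, {F,Z} …(+3); under {F,N} M still reaches {A,Q,Z} ∋ A.
M↔A cannot be blocked by any observed set — no back-door set.
No mediator lies on a directed M→…→A path.
Neither criterion identifies P(A|do(M)) in this graph.

P(A|do(M)): not identifiable (no BD/FD set).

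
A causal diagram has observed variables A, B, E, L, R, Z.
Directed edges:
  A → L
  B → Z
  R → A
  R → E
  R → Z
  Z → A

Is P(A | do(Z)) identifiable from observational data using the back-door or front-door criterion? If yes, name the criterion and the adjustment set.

desc(Z)\{Z}={A,L}; candidates ⊆ {B,E,R}.
size 0: {}; under {} Z still reaches {A,B,E,L,R} ∋ A.
{R}: Z⊥A given {R} in G with Z→· removed — back-door holds.
P(A|do(Z)) = Σ_{R} P(A|Z,R)·P(R).

P(A|do(Z)): backdoor, adjust for {R}.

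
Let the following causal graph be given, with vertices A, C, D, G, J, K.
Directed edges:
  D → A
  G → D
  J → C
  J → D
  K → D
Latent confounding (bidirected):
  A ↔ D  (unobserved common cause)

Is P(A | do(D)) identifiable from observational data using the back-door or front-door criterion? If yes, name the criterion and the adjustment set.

desc(D)\{D}={A}; candidates ⊆ {C,G,J,K}.
D↔A: latent back-door arc(s) into D.
size 0: {}; under {} D still reaches {A,C,G,J,K} ∋ A.
size 1: {C}, {G}, {J} …(+1); under {C} D still reaches {A,G,J,K} ∋ A.
size 2: {C,G}, {C,J}, {C,K} …(+3); under {C,G} D still reaches {A,J,K} ∋ A.
D↔A cannot be blocked by any observed set — no back-door set.
No mediator lies on a directed D→…→A path.
Neither criterion identifies P(A|do(D)) in this graph.

P(A|do(D)): not identifiable (no BD/FD set).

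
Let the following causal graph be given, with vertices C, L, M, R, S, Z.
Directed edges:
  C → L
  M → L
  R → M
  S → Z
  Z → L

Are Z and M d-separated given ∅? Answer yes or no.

Bayes-Ball from Z | ∅ reaches {L,S}.
M ∉ reach(Z|∅) ⇒ Z ⊥ M | ∅.

Yes — Z ⊥ M | ∅.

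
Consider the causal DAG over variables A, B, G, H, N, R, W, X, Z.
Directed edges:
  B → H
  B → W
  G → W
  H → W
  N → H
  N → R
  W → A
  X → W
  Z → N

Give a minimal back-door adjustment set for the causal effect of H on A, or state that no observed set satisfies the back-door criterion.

H→A: minimal back-door set {B}.

desc(H)\{H}={A,W}; candidates ⊆ {B,G,N,R,X,Z}.
size 0: {}; under {} H still reaches {A,B,N,R,W,Z} ∋ A.
{B}: H⊥A given {B} in G with H→· removed — back-door holds.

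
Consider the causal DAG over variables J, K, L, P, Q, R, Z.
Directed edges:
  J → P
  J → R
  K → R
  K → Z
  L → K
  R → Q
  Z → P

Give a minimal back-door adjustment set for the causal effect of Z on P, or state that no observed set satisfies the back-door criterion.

Z→P: minimal back-door set ∅.

desc(Z)\{Z}={P}; candidates ⊆ {J,K,L,Q,R}.
∅: Z⊥P given ∅ in G with Z→· removed — back-door holds.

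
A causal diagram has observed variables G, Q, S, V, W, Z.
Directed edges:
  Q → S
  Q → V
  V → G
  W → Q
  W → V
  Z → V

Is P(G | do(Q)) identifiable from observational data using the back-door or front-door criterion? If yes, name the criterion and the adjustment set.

desc(Q)\{Q}={G,S,V}; candidates ⊆ {W,Z}.
size 0: {}; under {} Q still reaches {G,V,W} ∋ G.
{W}: Q⊥G given {W} in G with Q→· removed — back-door holds.
P(G|do(Q)) = Σ_{W} P(G|Q,W)·P(W).

P(G|do(Q)): backdoor, adjust for {W}.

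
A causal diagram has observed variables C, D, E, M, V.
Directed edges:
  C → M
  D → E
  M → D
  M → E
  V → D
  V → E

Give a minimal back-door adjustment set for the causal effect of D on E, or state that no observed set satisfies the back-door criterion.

D→E: minimal back-door set {M, V}.

desc(D)\{D}={E}; candidates ⊆ {C,M,V}.
size 0: {}; under {} D still reaches {C,E,M,V} ∋ E.
size 1: {C}, {M}, {V}; under {C} D still reaches {E,M,V} ∋ E.
{M,V}: D⊥E given {M,V} in G with D→· removed — back-door holds.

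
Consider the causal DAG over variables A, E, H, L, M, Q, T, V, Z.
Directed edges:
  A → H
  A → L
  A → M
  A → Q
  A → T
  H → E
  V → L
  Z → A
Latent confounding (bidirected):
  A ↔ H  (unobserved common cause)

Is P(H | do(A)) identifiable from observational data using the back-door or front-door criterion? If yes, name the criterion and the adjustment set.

desc(A)\{A}={E,H,L,M,Q,T}; candidates ⊆ {V,Z}.
A↔H: latent back-door arc(s) into A.
size 0: {}; under {} A still reaches {E,H,Z} ∋ H.
size 1: {V}, {Z}; under {V} A still reaches {E,H,Z} ∋ H.
size 2: {V,Z}; under {V,Z} A still reaches {E,H} ∋ H.
A↔H cannot be blocked by any observed set — no back-door set.
No mediator lies on a directed A→…→H path.
Neither criterion identifies P(H|do(A)) in this graph.

P(H|do(A)): not identifiable (no BD/FD set).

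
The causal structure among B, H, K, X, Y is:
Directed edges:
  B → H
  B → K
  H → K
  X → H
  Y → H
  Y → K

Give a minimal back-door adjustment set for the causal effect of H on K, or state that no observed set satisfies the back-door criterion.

desc(H)\{H}={K}; candidates ⊆ {B,X,Y}.
size 0: {}; under {} H still reaches {B,K,X,Y} ∋ K.
size 1: {B}, {X}, {Y}; under {B} H still reaches {K,X,Y} ∋ K.
{B,Y}: H⊥K given {B,Y} in G with H→· removed — back-door holds.

H→K: minimal back-door set {B, Y}.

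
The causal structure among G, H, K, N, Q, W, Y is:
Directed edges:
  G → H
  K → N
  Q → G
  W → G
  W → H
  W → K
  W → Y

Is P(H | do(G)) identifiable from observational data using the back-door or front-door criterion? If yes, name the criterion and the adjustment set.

desc(G)\{G}={H}; candidates ⊆ {K,N,Q,W,Y}.
size 0: {}; under {} G still reaches {H,K,N,Q,W,Y} ∋ H.
{W}: G⊥H given {W} in G with G→· removed — back-door holds.
P(H|do(G)) = Σ_{W} P(H|G,W)·P(W).

P(H|do(G)): backdoor, adjust for {W}.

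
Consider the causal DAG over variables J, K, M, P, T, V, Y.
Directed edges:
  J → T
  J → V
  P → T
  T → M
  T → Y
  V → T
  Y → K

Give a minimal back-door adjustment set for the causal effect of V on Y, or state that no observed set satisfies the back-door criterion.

V→Y: minimal back-door set {J}.

desc(V)\{V}={K,M,T,Y}; candidates ⊆ {J,P}.
size 0: {}; under {} V still reaches {J,K,M,T,Y} ∋ Y.
{J}: V⊥Y given {J} in G with V→· removed — back-door holds.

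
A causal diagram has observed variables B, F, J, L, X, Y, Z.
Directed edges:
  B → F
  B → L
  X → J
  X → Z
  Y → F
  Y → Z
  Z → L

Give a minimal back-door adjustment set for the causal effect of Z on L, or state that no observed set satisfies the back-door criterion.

desc(Z)\{Z}={L}; candidates ⊆ {B,F,J,X,Y}.
∅: Z⊥L given ∅ in G with Z→· removed — back-door holds.

Z→L: minimal back-door set ∅.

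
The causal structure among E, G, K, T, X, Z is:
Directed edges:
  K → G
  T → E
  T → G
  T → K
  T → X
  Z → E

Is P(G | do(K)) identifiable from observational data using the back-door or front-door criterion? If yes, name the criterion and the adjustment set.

desc(K)\{K}={G}; candidates ⊆ {E,T,X,Z}.
size 0: {}; under {} K still reaches {E,G,T,X} ∋ G.
{T}: K⊥G given {T} in G with K→· removed — back-door holds.
P(G|do(K)) = Σ_{T} P(G|K,T)·P(T).

P(G|do(K)): backdoor, adjust for {T}.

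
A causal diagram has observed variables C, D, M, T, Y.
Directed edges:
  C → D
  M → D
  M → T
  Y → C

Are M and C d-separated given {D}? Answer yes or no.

Bayes-Ball from M | {D} reaches {C,T,Y}.
C ∈ reach(M|{D}) ⇒ M ⊥̸ C | {D}.

No — M and C are d-connected given {D}.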